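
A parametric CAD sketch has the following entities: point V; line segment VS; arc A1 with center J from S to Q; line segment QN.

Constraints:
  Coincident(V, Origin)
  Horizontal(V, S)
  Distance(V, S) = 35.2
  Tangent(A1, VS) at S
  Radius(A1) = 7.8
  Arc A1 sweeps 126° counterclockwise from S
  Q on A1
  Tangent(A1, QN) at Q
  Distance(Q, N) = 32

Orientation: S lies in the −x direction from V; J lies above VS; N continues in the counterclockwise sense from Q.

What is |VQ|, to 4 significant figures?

31.43

V is at the origin; V and S share the same y with |VS| = 35.2 and S on the −x side, so S = (-35.20, 0.000). Since A1 is tangent to VS there, JS ⟂ VS, so J = S + (0, 7.8) = (-35.20, 7.800). On A1, S sits at bearing -90° from J; a 126° counterclockwise sweep puts Q at bearing 36°, so Q = J + 7.8·(cos 36°, sin 36°) = (-28.89, 12.38). Then |VQ| = |Q − V| = 31.43.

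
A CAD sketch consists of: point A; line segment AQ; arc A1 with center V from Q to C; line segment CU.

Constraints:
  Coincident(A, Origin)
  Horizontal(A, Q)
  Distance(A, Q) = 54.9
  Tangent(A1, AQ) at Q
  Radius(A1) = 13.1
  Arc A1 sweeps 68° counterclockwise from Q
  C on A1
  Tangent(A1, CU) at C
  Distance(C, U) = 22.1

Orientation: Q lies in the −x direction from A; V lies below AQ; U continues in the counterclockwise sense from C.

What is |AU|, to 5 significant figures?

80.601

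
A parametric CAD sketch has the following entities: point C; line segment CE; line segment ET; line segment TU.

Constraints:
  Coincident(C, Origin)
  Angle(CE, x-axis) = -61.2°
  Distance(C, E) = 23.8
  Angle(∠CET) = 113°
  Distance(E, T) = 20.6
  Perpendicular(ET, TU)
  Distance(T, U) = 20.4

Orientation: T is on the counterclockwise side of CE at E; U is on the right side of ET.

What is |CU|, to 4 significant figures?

51.81

C is at the origin; CE runs at -61.2° with length 23.8, so E = 23.8·(cos -61.2°, sin -61.2°) = (11.47, -20.86). ∠CET = 113.0°, so ET runs at -61.2° + (180° − 113.0°) = 5.800° from the x-axis; with |ET| = 20.6, T = E + 20.6·(cos 5.800°, sin 5.800°) = (31.96, -18.77). ET ⟂ TU; with |TU| = 20.4 on the right of ET, U = T + 20.4·(0.1011, -0.9949) = (34.02, -39.07). Then |CU| = |U − C| = 51.81.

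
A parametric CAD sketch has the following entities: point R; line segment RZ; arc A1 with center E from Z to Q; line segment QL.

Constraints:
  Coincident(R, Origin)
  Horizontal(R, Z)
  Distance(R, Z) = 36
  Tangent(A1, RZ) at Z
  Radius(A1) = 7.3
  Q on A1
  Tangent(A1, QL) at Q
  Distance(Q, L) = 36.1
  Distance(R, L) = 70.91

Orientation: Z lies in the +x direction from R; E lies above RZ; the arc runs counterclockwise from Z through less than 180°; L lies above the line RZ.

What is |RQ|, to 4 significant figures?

41.99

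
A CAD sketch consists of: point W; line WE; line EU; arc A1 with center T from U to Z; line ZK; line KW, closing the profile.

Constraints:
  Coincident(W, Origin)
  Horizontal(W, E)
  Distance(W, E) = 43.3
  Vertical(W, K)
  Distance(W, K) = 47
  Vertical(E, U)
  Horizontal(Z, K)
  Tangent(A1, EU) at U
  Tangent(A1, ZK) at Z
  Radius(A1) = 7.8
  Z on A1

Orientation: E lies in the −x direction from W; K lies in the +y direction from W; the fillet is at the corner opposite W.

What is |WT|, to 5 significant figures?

52.886

W is at the origin; WE is horizontal with |WE| = 43.3 and E on the −x side, so E = (-43.300, 0.0000). W and K share the same x with |WK| = 47.0 and K on the +y side, so K = (0.0000, 47.000). The virtual corner opposite W is at (-43.300, 47.000). A1 meets EU tangentially, so TU is at right angles to EU and A1 meets ZK tangentially, so TZ is at right angles to ZK, with radius 7.8, so the center T sits 7.8 in from both sides at T = (-35.500, 39.200). Then |WT| = |T − W| = 52.886.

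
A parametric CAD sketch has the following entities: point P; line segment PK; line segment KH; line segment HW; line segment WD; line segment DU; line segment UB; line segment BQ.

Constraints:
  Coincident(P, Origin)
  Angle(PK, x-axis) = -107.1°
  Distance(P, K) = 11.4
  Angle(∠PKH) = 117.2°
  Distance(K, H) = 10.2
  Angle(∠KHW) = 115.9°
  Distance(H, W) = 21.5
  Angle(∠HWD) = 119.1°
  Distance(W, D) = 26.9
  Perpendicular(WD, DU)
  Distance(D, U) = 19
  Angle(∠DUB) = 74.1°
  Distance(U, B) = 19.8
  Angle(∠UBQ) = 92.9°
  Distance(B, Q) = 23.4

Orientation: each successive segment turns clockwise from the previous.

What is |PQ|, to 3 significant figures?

35.4

P is at the origin; PK runs at -107.1° with length 11.4, so K = (-3.35, -10.9). ∠PKH = 117.2° gives KH at -170° from the x-axis; with |KH| = 10.2, H = (-13.4, -12.7). ∠KHW = 115.9° gives HW at 126° from the x-axis; with |HW| = 21.5, W = (-26.0, 4.71). ∠HWD = 119.1° gives WD at 65.1° from the x-axis; with |WD| = 26.9, D = (-14.7, 29.1). WD ⟂ DU, so DU runs at -24.9°; with |DU| = 19.0, U = (2.53, 21.1). ∠DUB = 74.1° gives UB at -131° from the x-axis; with |UB| = 19.8, B = (-10.4, 6.12). ∠UBQ = 92.9° gives BQ at 142° from the x-axis; with |BQ| = 23.4, Q = (-28.9, 20.5). Then |PQ| = |Q − P| = 35.4.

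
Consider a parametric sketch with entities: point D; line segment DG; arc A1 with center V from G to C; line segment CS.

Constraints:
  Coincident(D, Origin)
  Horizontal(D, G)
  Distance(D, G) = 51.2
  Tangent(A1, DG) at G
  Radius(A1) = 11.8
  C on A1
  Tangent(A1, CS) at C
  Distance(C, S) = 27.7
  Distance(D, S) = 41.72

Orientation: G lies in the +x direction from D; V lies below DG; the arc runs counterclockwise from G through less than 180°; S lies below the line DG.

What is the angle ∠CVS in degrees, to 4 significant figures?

66.93°

D is at the origin; D and G share the same y with |DG| = 51.2 and G on the +x side, so G = (51.20, 0.000). A1 meets DG tangentially, so VG is at right angles to DG, so V = G + (0, -11.8) = (51.20, -11.80). Since VC ⟂ CS (tangency), |VS| = √(11.8² + 27.7²) = 30.11 regardless of where C sits on A1. So S lies on both circle(D, 41.72) and circle(V, 30.11); the below-DG intersection is S = (27.97, -30.96). C is the foot of the tangent from S: C = (40.73, -6.366).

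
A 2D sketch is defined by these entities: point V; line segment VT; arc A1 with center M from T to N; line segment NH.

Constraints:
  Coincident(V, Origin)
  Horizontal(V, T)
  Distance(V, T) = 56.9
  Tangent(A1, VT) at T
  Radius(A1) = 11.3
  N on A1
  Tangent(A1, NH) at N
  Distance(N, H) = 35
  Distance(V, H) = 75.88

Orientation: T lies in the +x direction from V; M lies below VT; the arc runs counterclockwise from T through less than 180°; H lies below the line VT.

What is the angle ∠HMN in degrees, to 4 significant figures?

72.11°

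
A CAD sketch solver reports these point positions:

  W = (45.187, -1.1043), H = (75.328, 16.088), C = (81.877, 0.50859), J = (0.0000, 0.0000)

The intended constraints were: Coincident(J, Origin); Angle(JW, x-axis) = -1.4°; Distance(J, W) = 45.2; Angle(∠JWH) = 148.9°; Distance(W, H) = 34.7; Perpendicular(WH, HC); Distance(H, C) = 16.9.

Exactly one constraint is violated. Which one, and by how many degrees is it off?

Perpendicular(WH, HC) — off by 6.90°.

J = (0.00, 0.00) ✓; JW at -1.400° ✓; |JW| = 45.20 ✓; ∠JWH = 148.9° ✓; |WH| = 34.70 ✓; ∠(WH, HC) = 96.90° ✗; |HC| = 16.90 ✓.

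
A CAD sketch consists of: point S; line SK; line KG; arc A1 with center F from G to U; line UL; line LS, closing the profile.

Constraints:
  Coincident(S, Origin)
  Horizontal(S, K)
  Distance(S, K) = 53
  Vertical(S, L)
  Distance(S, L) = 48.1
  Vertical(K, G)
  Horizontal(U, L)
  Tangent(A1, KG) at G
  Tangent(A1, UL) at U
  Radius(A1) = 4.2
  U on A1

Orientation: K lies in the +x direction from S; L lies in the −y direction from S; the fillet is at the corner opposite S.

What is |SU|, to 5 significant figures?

68.520

The virtual corner opposite S is at (53.000, -48.100). The tangent condition forces FG to be normal to KG and since A1 is tangent to UL there, FU ⟂ UL, with radius 4.2, so the center F sits 4.2 in from both sides at F = (48.800, -43.900). That places the tangent points at G = (53.000, -43.900) on KG and U = (48.800, -48.100) on UL. Then |SU| = |U − S| = 68.520.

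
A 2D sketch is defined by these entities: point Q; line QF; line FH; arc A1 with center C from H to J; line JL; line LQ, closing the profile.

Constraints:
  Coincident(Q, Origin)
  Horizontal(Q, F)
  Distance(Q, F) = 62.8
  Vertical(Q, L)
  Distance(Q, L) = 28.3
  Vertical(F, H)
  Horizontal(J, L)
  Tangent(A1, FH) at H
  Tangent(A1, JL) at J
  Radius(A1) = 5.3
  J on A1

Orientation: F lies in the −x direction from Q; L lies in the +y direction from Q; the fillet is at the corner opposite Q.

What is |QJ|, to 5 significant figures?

64.087

The virtual corner opposite Q is at (-62.800, 28.300). The tangent condition forces CH to be normal to FH and tangency of A1 to JL means the radius CJ is perpendicular to JL, with radius 5.3, so the center C sits 5.3 in from both sides at C = (-57.500, 23.000). That places the tangent points at H = (-62.800, 23.000) on FH and J = (-57.500, 28.300) on JL. Then |QJ| = |J − Q| = 64.087.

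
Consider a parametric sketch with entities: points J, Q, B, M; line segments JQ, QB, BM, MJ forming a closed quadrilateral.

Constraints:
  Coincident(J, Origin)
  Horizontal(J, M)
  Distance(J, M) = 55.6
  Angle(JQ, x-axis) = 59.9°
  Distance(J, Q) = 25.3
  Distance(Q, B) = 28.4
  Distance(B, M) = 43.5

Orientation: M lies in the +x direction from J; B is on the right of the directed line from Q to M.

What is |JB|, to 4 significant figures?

14.17

Checks: |QB| = 28.40 ✓; |BM| = 43.50 ✓.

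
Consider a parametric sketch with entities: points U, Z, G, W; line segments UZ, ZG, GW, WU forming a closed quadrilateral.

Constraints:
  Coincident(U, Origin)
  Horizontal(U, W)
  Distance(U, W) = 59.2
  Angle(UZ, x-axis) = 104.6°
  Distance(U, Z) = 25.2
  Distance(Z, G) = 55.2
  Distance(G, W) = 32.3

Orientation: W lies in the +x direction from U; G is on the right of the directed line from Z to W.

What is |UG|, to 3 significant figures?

35.1

U is at the origin; UW is horizontal with |UW| = 59.2 and W in +x, so W = (59.2, 0). UZ runs at 104.6° with |UZ| = 25.2, so Z = (-6.35, 24.4). G is determined by |ZG| = 55.2 and |GW| = 32.3 together: it lies at the intersection of circle(Z, 55.2) and circle(W, 32.3). With |ZW| = 69.9, the foot of the radical line on ZW is 49.3 from Z and the perpendicular offset is √(55.2² − 49.3²) = 24.8. Taking the right-of-ZW solution: G = (31.2, -16.1).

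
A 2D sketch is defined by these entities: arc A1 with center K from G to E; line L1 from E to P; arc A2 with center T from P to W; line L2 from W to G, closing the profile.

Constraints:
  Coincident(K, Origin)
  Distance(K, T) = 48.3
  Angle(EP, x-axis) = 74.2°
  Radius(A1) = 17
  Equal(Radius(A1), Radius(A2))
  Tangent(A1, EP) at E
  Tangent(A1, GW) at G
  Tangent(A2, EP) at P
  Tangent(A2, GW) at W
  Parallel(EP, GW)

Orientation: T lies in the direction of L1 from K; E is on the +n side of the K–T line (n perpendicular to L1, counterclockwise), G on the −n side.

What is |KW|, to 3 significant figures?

51.2

The slot axis is L1's direction at 74.2°, so u = (cos 74.2°, sin 74.2°) = (0.272, 0.962) and n = (−sin 74.2°, cos 74.2°) = (-0.962, 0.272). K is at the origin and T lies 48.3 along u from K, so T = 48.3·u = (13.2, 46.5). Tangency of A1 to both parallel lines with radius 17.0 puts E and G at K ± 17.0·n: E = (-16.4, 4.63), G = (16.4, -4.63). Equal radii place P and W the same way about T: P = T + 17.0·n = (-3.21, 51.1), W = T − 17.0·n = (29.5, 41.8). Then |KW| = |W − K| = 51.2.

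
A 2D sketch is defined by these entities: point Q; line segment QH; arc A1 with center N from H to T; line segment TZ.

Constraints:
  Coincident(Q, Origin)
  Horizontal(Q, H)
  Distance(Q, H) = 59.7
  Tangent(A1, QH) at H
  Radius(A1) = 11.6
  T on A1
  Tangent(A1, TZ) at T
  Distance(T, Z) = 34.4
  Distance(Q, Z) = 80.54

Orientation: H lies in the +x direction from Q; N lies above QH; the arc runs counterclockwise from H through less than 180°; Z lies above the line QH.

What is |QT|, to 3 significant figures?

72.4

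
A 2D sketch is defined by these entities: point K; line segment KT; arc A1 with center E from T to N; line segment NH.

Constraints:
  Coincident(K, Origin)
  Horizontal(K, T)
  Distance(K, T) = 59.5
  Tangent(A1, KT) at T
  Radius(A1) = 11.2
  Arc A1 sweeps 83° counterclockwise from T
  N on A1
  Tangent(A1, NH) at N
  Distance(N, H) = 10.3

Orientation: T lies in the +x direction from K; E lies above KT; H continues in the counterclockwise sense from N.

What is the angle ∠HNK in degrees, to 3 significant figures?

105°

K is at the origin; KT is horizontal with |KT| = 59.5 and T on the +x side, so T = (59.5, 0.00). The tangent condition forces ET to be normal to KT, so E = T + (0, 11.2) = (59.5, 11.2). On A1, T sits at bearing -90° from E; an 83° counterclockwise sweep puts N at bearing -7°, so N = E + 11.2·(cos -7°, sin -7°) = (70.6, 9.84). Tangency of A1 to NH means the radius EN is perpendicular to NH, so NH runs along (−sin -7°, cos -7°); with |NH| = 10.3, H = (71.9, 20.1). Then cos ∠HNK = NH·NK / (|NH||NK|), giving 105°.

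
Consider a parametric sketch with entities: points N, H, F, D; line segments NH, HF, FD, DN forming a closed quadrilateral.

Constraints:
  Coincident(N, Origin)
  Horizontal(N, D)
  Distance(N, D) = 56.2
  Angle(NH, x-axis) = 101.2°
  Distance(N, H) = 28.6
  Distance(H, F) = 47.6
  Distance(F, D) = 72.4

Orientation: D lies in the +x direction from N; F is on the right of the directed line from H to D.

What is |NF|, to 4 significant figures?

23.30

Checks: |HF| = 47.60 ✓; |FD| = 72.40 ✓.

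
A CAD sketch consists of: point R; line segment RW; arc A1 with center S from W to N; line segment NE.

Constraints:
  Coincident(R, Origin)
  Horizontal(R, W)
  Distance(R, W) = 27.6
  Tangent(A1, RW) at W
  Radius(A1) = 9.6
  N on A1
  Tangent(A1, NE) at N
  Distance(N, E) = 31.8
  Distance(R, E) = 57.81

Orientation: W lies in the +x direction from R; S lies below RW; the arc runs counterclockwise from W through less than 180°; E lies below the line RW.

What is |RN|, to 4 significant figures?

26.18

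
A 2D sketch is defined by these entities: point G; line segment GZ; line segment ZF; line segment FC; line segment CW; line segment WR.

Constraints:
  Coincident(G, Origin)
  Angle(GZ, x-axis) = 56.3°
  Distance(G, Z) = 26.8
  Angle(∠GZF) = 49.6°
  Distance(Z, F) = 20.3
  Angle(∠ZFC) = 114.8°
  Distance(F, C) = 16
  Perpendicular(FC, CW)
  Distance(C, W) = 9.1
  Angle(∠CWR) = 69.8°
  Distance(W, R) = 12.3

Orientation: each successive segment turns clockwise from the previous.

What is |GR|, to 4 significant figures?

14.33

FC ⟂ CW, so CW runs at 130.7°; with |CW| = 9.1, W = (2.367, -0.7615). ∠CWR = 69.8° gives WR at 20.50° from the x-axis; with |WR| = 12.3, R = (13.89, 3.546). Then |GR| = |R − G| = 14.33.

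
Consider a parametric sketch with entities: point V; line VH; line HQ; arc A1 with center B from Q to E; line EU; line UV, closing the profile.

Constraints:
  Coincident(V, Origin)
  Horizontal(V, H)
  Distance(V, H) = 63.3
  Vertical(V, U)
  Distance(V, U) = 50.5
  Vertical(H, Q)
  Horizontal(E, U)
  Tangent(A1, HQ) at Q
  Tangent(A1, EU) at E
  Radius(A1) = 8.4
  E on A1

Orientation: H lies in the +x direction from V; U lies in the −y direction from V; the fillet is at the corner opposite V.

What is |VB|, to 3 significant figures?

69.2

V is at the origin; V and H share the same y with |VH| = 63.3 and H on the +x side, so H = (63.3, 0.00). V and U share the same x with |VU| = 50.5 and U on the −y side, so U = (0.00, -50.5). The virtual corner opposite V is at (63.3, -50.5). A1 meets HQ tangentially, so BQ is at right angles to HQ and since A1 is tangent to EU there, BE ⟂ EU, with radius 8.4, so the center B sits 8.4 in from both sides at B = (54.9, -42.1). Then |VB| = |B − V| = 69.2.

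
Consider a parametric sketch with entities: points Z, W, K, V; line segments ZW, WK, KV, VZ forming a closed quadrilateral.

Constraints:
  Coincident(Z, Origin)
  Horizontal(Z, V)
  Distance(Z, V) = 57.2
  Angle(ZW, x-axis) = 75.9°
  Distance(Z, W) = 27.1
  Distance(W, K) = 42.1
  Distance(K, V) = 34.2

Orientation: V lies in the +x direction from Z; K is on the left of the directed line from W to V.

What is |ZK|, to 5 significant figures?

58.377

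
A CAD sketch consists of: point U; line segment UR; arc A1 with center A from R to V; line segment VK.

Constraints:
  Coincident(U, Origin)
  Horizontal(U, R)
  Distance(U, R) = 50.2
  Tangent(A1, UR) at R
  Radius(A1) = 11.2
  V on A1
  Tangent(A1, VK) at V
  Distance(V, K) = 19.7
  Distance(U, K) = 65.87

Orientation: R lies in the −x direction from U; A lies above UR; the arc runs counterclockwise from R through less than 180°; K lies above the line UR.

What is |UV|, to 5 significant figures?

46.854

U is at the origin; UR is horizontal with |UR| = 50.2 and R on the −x side, so R = (-50.200, 0.0000). A1 meets UR tangentially, so AR is at right angles to UR, so A = R + (0, 11.2) = (-50.200, 11.200). Since AV ⟂ VK (tangency), |AK| = √(11.2² + 19.7²) = 22.661 regardless of where V sits on A1. So K lies on both circle(U, 65.87) and circle(A, 22.661); the above-UR intersection is K = (-57.138, 32.773). V is the foot of the tangent from K: V = (-42.626, 19.451).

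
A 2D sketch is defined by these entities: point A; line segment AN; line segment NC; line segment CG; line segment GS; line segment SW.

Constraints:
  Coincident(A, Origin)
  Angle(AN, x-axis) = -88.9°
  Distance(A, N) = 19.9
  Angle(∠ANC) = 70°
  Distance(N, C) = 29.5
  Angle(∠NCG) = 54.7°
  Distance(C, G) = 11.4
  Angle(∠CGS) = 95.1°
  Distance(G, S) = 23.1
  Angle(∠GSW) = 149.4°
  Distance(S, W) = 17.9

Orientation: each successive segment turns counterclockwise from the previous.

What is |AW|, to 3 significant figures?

38.7

∠CGS = 95.1° gives GS at -129° from the x-axis; with |GS| = 23.1, S = (3.97, -21.0). ∠GSW = 149.4° gives SW at -98.1° from the x-axis; with |SW| = 17.9, W = (1.44, -38.7). Then |AW| = |W − A| = 38.7.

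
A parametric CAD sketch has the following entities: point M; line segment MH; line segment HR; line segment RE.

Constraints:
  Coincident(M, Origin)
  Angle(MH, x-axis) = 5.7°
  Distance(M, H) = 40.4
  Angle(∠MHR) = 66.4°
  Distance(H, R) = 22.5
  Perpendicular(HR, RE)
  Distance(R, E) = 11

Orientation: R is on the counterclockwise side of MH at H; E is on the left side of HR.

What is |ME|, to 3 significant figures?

26.8

M is at the origin; MH runs at 5.7° with length 40.4, so H = 40.4·(cos 5.7°, sin 5.7°) = (40.2, 4.01). ∠MHR = 66.4°, so HR runs at 5.7° + (180° − 66.4°) = 119° from the x-axis; with |HR| = 22.5, R = H + 22.5·(cos 119°, sin 119°) = (29.2, 23.6). HR ⟂ RE; with |RE| = 11.0 on the left of HR, E = R + 11.0·(-0.872, -0.489) = (19.6, 18.3). Then |ME| = |E − M| = 26.8.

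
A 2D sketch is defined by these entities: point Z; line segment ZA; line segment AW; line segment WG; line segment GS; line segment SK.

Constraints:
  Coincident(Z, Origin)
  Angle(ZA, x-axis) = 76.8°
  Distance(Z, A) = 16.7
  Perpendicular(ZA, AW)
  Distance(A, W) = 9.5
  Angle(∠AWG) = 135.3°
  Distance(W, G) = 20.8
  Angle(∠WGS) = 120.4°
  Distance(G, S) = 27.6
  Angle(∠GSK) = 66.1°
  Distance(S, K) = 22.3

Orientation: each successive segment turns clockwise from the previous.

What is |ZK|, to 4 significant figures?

10.89

∠WGS = 120.4° gives GS at -117.5° from the x-axis; with |GS| = 27.6, S = (11.37, -28.01). ∠GSK = 66.1° gives SK at 128.6° from the x-axis; with |SK| = 22.3, K = (-2.541, -10.58). Then |ZK| = |K − Z| = 10.89.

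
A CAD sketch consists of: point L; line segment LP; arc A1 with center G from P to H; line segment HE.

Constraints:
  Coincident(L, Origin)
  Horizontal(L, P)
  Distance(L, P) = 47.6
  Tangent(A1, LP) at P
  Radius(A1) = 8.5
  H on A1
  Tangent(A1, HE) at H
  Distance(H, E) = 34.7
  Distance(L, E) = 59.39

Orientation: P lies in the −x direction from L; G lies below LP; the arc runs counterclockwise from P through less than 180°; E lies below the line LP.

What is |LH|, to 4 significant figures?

56.60

Checks: L.y = 0.00, P.y = 0.00 ✓; |GH| = 8.500 ✓; ∠(GH, HE) = 90.00° ✓; |HE| = 34.70 ✓; |LE| = 59.39 ✓.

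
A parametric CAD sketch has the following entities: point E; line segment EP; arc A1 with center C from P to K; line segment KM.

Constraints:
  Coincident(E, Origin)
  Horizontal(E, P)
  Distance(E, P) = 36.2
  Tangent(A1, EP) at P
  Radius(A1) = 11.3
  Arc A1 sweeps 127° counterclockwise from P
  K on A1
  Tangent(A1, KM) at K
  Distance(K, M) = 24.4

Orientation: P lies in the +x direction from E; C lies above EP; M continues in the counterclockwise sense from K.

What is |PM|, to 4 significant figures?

38.01

E is at the origin; EP is horizontal with |EP| = 36.2 and P on the +x side, so P = (36.20, 0.000). Tangency of A1 to EP means the radius CP is perpendicular to EP, so C = P + (0, 11.3) = (36.20, 11.30). On A1, P sits at bearing -90° from C; a 127° counterclockwise sweep puts K at bearing 37°, so K = C + 11.3·(cos 37°, sin 37°) = (45.22, 18.10). Tangency of A1 to KM means the radius CK is perpendicular to KM, so KM runs along (−sin 37°, cos 37°); with |KM| = 24.4, M = (30.54, 37.59). Then |PM| = |M − P| = 38.01.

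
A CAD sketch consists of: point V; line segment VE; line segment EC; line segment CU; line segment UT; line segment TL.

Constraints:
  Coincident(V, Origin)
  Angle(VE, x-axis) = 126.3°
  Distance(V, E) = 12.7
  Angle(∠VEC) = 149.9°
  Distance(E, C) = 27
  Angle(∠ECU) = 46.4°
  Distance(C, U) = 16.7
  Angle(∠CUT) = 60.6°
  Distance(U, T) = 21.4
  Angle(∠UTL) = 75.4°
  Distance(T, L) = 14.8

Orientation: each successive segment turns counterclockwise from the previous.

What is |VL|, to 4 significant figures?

38.22

V is at the origin; VE runs at 126.3° with length 12.7, so E = (-7.519, 10.24). ∠VEC = 149.9° gives EC at 156.4° from the x-axis; with |EC| = 27.0, C = (-32.26, 21.04). ∠ECU = 46.4° gives CU at -70.00° from the x-axis; with |CU| = 16.7, U = (-26.55, 5.352). ∠CUT = 60.6° gives UT at 49.40° from the x-axis; with |UT| = 21.4, T = (-12.62, 21.60). ∠UTL = 75.4° gives TL at 154.0° from the x-axis; with |TL| = 14.8, L = (-25.92, 28.09). Then |VL| = |L − V| = 38.22.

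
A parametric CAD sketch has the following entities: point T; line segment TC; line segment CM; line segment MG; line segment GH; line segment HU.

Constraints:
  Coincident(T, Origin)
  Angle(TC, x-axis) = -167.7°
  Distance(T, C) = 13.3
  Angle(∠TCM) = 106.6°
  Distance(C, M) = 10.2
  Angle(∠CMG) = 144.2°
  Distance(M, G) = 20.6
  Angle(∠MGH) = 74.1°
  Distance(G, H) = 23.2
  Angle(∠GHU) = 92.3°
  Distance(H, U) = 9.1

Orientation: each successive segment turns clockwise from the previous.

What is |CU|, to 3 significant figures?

19.7

T is at the origin; TC runs at -167.7° with length 13.3, so C = (-13.0, -2.83). ∠TCM = 106.6° gives CM at 119° from the x-axis; with |CM| = 10.2, M = (-17.9, 6.10). ∠CMG = 144.2° gives MG at 83.1° from the x-axis; with |MG| = 20.6, G = (-15.4, 26.5). ∠MGH = 74.1° gives GH at -22.8° from the x-axis; with |GH| = 23.2, H = (5.94, 17.6). ∠GHU = 92.3° gives HU at -111° from the x-axis; with |HU| = 9.1, U = (2.75, 9.03). Then |CU| = |U − C| = 19.7.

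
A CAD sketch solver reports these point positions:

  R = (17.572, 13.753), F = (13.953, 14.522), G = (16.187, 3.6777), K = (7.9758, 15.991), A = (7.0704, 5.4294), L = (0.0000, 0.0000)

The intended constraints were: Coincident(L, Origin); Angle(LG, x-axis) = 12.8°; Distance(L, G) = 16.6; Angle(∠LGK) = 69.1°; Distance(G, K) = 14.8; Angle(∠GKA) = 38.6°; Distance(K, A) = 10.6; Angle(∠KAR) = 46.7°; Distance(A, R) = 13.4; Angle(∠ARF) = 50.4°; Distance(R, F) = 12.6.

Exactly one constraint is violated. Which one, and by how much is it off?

Distance(R, F) = 12.6 — off by 8.90.

L = (0.00, 0.00) ✓; LG at 12.80° ✓; |LG| = 16.60 ✓; ∠LGK = 69.10° ✓; |GK| = 14.80 ✓; ∠GKA = 38.60° ✓; |KA| = 10.60 ✓; ∠KAR = 46.70° ✓; |AR| = 13.40 ✓; ∠ARF = 50.40° ✓; |RF| = 3.700 ✗.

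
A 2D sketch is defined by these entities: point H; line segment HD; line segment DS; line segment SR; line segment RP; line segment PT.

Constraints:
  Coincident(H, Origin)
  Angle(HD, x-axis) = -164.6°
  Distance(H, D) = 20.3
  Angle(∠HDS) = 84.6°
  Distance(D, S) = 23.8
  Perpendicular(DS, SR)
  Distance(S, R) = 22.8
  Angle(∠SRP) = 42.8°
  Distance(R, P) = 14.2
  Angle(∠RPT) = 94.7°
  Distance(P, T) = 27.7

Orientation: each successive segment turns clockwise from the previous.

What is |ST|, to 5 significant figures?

12.118

H is at the origin; HD runs at -164.6° with length 20.3, so D = (-19.571, -5.3908). ∠HDS = 84.6° gives DS at 100.00° from the x-axis; with |DS| = 23.8, S = (-23.704, 18.048). The perpendicularity gives SR at right angles to DS, so SR runs at 10.000°; with |SR| = 22.8, R = (-1.2503, 22.007). ∠SRP = 42.8° gives RP at -127.20° from the x-axis; with |RP| = 14.2, P = (-9.8357, 10.696). ∠RPT = 94.7° gives PT at 147.50° from the x-axis; with |PT| = 27.7, T = (-33.198, 25.579). Then |ST| = |T − S| = 12.118.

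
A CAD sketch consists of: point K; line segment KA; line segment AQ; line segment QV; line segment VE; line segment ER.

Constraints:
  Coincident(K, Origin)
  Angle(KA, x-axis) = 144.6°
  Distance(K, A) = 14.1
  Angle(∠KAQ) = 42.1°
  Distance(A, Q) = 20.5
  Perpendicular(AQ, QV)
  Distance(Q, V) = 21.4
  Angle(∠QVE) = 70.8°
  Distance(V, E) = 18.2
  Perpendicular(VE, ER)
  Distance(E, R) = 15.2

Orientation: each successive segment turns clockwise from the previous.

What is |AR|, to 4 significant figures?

8.378

K is at the origin; KA runs at 144.6° with length 14.1, so A = (-11.49, 8.168). ∠KAQ = 42.1° gives AQ at 6.700° from the x-axis; with |AQ| = 20.5, Q = (8.867, 10.56). The perpendicularity gives QV at right angles to AQ, so QV runs at -83.30°; with |QV| = 21.4, V = (11.36, -10.69). ∠QVE = 70.8° gives VE at 167.5° from the x-axis; with |VE| = 18.2, E = (-6.405, -6.755). VE is perpendicular to ER, so ER runs at 77.50°; with |ER| = 15.2, R = (-3.115, 8.085). Then |AR| = |R − A| = 8.378.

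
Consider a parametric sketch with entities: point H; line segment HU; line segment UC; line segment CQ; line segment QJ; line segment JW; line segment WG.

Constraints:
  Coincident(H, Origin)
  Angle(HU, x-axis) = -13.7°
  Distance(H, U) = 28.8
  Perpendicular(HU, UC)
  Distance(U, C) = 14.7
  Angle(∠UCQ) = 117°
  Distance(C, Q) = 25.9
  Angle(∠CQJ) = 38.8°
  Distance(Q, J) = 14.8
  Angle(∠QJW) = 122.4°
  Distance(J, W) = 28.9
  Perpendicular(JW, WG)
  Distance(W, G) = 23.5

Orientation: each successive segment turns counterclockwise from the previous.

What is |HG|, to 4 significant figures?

54.26

H is at the origin; HU runs at -13.7° with length 28.8, so U = (27.98, -6.821). HU ⟂ UC, so UC runs at 76.30°; with |UC| = 14.7, C = (31.46, 7.461). ∠UCQ = 117.0° gives CQ at 139.3° from the x-axis; with |CQ| = 25.9, Q = (11.83, 24.35). ∠CQJ = 38.8° gives QJ at -79.50° from the x-axis; with |QJ| = 14.8, J = (14.52, 9.798). ∠QJW = 122.4° gives JW at -21.90° from the x-axis; with |JW| = 28.9, W = (41.34, -0.9813). The perpendicularity gives WG at right angles to JW, so WG runs at 68.10°; with |WG| = 23.5, G = (50.10, 20.82). Then |HG| = |G − H| = 54.26.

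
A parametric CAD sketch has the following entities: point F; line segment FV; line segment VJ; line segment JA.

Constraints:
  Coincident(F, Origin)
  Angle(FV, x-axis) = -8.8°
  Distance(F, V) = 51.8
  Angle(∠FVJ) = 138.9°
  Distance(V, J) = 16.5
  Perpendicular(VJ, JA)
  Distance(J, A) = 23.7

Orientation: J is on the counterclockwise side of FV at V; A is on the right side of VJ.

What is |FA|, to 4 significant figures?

80.12

∠FVJ = 138.9°, so VJ runs at -8.8° + (180° − 138.9°) = 32.30° from the x-axis; with |VJ| = 16.5, J = V + 16.5·(cos 32.30°, sin 32.30°) = (65.14, 0.8921). VJ ⟂ JA; with |JA| = 23.7 on the right of VJ, A = J + 23.7·(0.5344, -0.8453) = (77.80, -19.14). Then |FA| = |A − F| = 80.12.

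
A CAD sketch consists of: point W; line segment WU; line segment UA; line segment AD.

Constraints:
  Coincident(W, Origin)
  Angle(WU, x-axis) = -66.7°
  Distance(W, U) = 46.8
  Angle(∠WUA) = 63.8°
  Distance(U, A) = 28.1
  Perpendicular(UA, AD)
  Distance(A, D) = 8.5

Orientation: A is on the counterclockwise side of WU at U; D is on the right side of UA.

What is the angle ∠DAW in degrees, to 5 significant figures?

169.96°

W is at the origin; WU runs at -66.7° with length 46.8, so U = 46.8·(cos -66.7°, sin -66.7°) = (18.512, -42.983). ∠WUA = 63.8°, so UA runs at -66.7° + (180° − 63.8°) = 49.500° from the x-axis; with |UA| = 28.1, A = U + 28.1·(cos 49.500°, sin 49.500°) = (36.761, -21.616). UA is perpendicular to AD; with |AD| = 8.5 on the right of UA, D = A + 8.5·(0.76041, -0.64945) = (43.224, -27.136). Then cos ∠DAW = AD·AW / (|AD||AW|), giving 169.96°.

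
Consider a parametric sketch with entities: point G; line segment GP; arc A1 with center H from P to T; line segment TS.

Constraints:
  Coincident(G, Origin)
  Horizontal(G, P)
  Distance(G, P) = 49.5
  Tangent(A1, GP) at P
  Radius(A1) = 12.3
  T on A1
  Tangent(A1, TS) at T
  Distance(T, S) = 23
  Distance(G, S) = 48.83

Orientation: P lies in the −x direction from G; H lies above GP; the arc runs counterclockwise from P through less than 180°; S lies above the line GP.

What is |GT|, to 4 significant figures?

38.88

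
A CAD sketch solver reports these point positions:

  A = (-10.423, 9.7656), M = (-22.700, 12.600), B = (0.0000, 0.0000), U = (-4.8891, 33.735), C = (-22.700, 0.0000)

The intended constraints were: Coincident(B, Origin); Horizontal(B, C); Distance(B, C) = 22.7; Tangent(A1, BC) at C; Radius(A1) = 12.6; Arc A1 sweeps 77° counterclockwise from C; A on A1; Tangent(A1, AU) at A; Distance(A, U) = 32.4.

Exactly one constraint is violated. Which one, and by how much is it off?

Distance(A, U) = 32.4 — off by 7.80.

B = (0.00, 0.00) ✓; B.y = 0.00, C.y = 0.00 ✓; |BC| = 22.70 ✓; ∠(MC, CB) = 90.00° ✓; |MC| = 12.60 ✓; bearing(M→A) − bearing(M→C) = 77.00° ✓; |MA| = 12.60 ✓; ∠(MA, AU) = 90.00° ✓; |AU| = 24.60 ✗.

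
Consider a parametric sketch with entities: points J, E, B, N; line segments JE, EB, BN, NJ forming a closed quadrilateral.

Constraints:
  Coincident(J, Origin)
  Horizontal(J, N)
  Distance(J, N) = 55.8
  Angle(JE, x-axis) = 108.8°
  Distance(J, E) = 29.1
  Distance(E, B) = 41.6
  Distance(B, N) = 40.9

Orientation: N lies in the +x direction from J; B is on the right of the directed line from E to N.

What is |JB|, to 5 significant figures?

16.434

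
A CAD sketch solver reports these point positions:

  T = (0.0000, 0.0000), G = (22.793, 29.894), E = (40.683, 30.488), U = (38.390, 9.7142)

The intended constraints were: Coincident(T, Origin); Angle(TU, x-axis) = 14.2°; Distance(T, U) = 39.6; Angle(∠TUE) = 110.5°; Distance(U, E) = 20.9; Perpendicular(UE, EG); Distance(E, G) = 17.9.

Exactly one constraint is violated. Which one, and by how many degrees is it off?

Perpendicular(UE, EG) — off by 8.20°.

T = (0.00, 0.00) ✓; TU at 14.20° ✓; |TU| = 39.60 ✓; ∠TUE = 110.5° ✓; |UE| = 20.90 ✓; ∠(UE, EG) = 98.20° ✗; |EG| = 17.90 ✓.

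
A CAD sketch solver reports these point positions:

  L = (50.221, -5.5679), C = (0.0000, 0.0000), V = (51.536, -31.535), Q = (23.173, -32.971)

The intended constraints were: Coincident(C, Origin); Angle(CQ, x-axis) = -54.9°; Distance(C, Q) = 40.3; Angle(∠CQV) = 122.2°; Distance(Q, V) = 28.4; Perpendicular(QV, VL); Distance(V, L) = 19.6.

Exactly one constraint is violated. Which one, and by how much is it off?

Distance(V, L) = 19.6 — off by 6.40.

C = (0.00, 0.00) ✓; CQ at -54.90° ✓; |CQ| = 40.30 ✓; ∠CQV = 122.2° ✓; |QV| = 28.40 ✓; ∠(QV, VL) = 90.00° ✓; |VL| = 26.00 ✗.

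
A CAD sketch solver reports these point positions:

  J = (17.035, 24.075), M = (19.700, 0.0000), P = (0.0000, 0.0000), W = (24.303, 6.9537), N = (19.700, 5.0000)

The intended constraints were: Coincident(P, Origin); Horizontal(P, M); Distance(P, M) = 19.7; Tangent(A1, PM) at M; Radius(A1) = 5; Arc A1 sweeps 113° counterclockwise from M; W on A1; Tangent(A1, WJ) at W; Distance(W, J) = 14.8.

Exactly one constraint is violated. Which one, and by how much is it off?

Distance(W, J) = 14.8 — off by 3.80.

P = (0.00, 0.00) ✓; P.y = 0.00, M.y = 0.00 ✓; |PM| = 19.70 ✓; ∠(NM, MP) = 90.00° ✓; |NM| = 5.000 ✓; bearing(N→W) − bearing(N→M) = 113.0° ✓; |NW| = 5.000 ✓; ∠(NW, WJ) = 90.00° ✓; |WJ| = 18.60 ✗.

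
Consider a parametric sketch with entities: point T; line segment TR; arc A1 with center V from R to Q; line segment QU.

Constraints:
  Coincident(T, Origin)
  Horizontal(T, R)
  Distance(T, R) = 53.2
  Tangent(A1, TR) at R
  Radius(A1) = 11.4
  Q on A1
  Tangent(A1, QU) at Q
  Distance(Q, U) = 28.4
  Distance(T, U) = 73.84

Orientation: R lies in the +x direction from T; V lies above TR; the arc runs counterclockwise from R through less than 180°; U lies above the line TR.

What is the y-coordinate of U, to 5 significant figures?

40.853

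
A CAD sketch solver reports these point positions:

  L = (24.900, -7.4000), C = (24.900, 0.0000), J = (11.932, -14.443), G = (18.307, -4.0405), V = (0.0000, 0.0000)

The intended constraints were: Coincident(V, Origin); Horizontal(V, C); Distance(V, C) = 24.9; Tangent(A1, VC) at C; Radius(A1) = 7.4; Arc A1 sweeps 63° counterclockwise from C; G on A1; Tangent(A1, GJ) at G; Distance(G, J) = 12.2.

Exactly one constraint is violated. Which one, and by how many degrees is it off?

Tangent(A1, GJ) at G — off by 4.50°.

V = (0.00, 0.00) ✓; V.y = 0.00, C.y = 0.00 ✓; |VC| = 24.90 ✓; ∠(LC, CV) = 90.00° ✓; |LC| = 7.400 ✓; bearing(L→G) − bearing(L→C) = 63.00° ✓; |LG| = 7.400 ✓; ∠(LG, GJ) = 94.50° ✗; |GJ| = 12.20 ✓.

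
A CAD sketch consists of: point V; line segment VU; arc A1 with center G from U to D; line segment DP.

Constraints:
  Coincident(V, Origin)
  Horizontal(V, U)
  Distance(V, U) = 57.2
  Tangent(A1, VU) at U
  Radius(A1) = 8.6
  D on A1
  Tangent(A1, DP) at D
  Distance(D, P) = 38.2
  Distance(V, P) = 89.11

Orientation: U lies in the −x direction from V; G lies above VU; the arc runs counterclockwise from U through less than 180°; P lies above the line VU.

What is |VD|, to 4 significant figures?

53.41

V is at the origin; VU is horizontal with |VU| = 57.2 and U on the −x side, so U = (-57.20, 0.000). The tangent condition forces GU to be normal to VU, so G = U + (0, 8.6) = (-57.20, 8.600). Since GD ⟂ DP (tangency), |GP| = √(8.6² + 38.2²) = 39.16 regardless of where D sits on A1. So P lies on both circle(V, 89.11) and circle(G, 39.16); the above-VU intersection is P = (-79.08, 41.07). D is the foot of the tangent from P: D = (-51.30, 14.85).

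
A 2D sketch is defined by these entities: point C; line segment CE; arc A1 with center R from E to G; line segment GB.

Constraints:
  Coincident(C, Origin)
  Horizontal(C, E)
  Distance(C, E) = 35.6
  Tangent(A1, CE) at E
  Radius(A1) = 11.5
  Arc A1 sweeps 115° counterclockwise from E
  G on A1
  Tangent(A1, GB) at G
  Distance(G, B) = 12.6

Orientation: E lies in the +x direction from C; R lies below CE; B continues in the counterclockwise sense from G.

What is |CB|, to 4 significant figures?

41.26

On A1, E sits at bearing 90° from R; a 115° counterclockwise sweep puts G at bearing 205°, so G = R + 11.5·(cos 205°, sin 205°) = (25.18, -16.36). A1 meets GB tangentially, so RG is at right angles to GB, so GB runs along (−sin 205°, cos 205°); with |GB| = 12.6, B = (30.50, -27.78). Then |CB| = |B − C| = 41.26.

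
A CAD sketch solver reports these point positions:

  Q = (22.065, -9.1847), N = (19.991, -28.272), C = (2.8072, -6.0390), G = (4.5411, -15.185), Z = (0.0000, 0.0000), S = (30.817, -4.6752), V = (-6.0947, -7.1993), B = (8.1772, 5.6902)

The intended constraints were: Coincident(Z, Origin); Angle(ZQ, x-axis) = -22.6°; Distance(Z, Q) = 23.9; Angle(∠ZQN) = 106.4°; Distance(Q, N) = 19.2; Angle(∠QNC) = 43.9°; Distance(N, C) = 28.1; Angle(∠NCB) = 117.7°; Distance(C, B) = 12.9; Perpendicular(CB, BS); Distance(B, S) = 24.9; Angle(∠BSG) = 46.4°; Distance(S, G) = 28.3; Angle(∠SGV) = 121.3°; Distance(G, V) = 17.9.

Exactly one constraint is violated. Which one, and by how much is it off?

Distance(G, V) = 17.9 — off by 4.60.

Z = (0.00, 0.00) ✓; ZQ at -22.60° ✓; |ZQ| = 23.90 ✓; ∠ZQN = 106.4° ✓; |QN| = 19.20 ✓; ∠QNC = 43.90° ✓; |NC| = 28.10 ✓; ∠NCB = 117.7° ✓; |CB| = 12.90 ✓; ∠(CB, BS) = 90.00° ✓; |BS| = 24.90 ✓; ∠BSG = 46.40° ✓; |SG| = 28.30 ✓; ∠SGV = 121.3° ✓; |GV| = 13.30 ✗.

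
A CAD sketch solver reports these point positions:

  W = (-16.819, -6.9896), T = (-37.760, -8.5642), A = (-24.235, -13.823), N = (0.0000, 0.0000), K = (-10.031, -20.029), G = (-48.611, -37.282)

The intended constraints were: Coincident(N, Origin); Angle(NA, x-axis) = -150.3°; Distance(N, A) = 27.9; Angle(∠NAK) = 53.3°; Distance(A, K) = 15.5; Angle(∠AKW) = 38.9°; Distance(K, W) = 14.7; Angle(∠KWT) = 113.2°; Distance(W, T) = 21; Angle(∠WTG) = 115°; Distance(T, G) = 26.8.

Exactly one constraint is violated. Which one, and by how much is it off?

Distance(T, G) = 26.8 — off by 3.90.

N = (0.00, 0.00) ✓; NA at -150.3° ✓; |NA| = 27.90 ✓; ∠NAK = 53.30° ✓; |AK| = 15.50 ✓; ∠AKW = 38.90° ✓; |KW| = 14.70 ✓; ∠KWT = 113.2° ✓; |WT| = 21.00 ✓; ∠WTG = 115.0° ✓; |TG| = 30.70 ✗.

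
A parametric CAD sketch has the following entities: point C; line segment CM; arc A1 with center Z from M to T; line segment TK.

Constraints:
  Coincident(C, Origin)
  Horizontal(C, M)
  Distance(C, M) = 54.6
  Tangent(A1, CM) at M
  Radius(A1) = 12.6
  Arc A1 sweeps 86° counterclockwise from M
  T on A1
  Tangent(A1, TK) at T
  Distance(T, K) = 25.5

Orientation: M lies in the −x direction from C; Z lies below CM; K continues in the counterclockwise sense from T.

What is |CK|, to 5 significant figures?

78.324

C is at the origin; CM is horizontal with |CM| = 54.6 and M on the −x side, so M = (-54.600, 0.0000). Tangency of A1 to CM means the radius ZM is perpendicular to CM, so Z = M + (0, -12.6) = (-54.600, -12.600). On A1, M sits at bearing 90° from Z; an 86° counterclockwise sweep puts T at bearing 176°, so T = Z + 12.6·(cos 176°, sin 176°) = (-67.169, -11.721). A1 meets TK tangentially, so ZT is at right angles to TK, so TK runs along (−sin 176°, cos 176°); with |TK| = 25.5, K = (-68.948, -37.159). Then |CK| = |K − C| = 78.324.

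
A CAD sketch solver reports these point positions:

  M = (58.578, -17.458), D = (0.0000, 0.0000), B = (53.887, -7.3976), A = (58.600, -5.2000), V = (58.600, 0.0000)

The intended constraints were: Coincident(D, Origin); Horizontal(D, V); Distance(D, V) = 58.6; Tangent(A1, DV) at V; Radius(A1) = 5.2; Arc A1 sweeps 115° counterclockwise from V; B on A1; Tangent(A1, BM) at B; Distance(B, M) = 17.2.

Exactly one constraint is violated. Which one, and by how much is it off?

Distance(B, M) = 17.2 — off by 6.10.

D = (0.00, 0.00) ✓; D.y = 0.00, V.y = 0.00 ✓; |DV| = 58.60 ✓; ∠(AV, VD) = 90.00° ✓; |AV| = 5.200 ✓; bearing(A→B) − bearing(A→V) = 115.0° ✓; |AB| = 5.200 ✓; ∠(AB, BM) = 90.00° ✓; |BM| = 11.10 ✗.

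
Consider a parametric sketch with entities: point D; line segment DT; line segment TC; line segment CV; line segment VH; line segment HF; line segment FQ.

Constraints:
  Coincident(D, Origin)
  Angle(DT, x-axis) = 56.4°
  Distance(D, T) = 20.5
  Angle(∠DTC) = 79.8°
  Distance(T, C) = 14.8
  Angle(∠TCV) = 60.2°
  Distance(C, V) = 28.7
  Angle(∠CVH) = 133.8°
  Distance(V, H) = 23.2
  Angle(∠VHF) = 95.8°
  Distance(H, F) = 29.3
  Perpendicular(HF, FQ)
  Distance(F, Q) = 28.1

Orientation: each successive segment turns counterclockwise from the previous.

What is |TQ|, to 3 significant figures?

8.54

∠VHF = 95.8° gives HF at 46.8° from the x-axis; with |HF| = 29.3, F = (39.4, 1.70). HF is perpendicular to FQ, so FQ runs at 137°; with |FQ| = 28.1, Q = (19.0, 20.9). Then |TQ| = |Q − T| = 8.54.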